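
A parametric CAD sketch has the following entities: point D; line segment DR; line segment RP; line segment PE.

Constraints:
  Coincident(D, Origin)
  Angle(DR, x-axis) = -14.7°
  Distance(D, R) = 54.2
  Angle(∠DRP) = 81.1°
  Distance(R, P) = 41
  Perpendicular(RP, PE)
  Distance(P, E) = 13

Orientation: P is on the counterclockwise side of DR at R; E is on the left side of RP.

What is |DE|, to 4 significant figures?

52.04

D is at the origin; DR runs at -14.7° with length 54.2, so R = 54.2·(cos -14.7°, sin -14.7°) = (52.43, -13.75). ∠DRP = 81.1°, so RP runs at -14.7° + (180° − 81.1°) = 84.20° from the x-axis; with |RP| = 41.0, P = R + 41.0·(cos 84.20°, sin 84.20°) = (56.57, 27.04). RP ⟂ PE; with |PE| = 13.0 on the left of RP, E = P + 13.0·(-0.9949, 0.1011) = (43.64, 28.35). Then |DE| = |E − D| = 52.04.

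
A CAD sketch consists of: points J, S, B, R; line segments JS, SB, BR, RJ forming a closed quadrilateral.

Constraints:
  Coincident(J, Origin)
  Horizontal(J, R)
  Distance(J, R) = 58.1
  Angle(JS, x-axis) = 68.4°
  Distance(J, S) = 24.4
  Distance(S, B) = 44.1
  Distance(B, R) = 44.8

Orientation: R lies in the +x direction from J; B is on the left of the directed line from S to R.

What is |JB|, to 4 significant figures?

64.70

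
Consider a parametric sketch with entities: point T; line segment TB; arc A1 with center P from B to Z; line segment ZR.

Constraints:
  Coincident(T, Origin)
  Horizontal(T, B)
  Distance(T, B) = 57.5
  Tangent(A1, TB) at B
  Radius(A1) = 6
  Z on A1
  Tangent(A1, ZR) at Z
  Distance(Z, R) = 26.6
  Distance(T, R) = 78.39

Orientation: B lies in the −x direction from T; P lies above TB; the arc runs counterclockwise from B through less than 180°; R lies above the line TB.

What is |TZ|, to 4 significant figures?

54.46

T is at the origin; TB is horizontal with |TB| = 57.5 and B on the −x side, so B = (-57.50, 0.000). Since A1 is tangent to TB there, PB ⟂ TB, so P = B + (0, 6) = (-57.50, 6.000). Since PZ ⟂ ZR (tangency), |PR| = √(6.0² + 26.6²) = 27.27 regardless of where Z sits on A1. So R lies on both circle(T, 78.39) and circle(P, 27.27); the above-TB intersection is R = (-73.07, 28.39). Z is the foot of the tangent from R: Z = (-53.45, 10.43).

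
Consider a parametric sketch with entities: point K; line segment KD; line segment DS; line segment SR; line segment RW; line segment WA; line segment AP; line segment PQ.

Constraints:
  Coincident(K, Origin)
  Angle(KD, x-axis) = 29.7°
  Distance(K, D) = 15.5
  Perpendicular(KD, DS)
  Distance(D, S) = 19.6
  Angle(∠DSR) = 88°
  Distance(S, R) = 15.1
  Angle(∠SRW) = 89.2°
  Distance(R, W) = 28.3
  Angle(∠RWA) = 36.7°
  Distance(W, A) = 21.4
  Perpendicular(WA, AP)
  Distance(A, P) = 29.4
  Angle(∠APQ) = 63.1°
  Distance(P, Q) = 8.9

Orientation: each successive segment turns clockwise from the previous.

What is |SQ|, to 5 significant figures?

27.479

K is at the origin; KD runs at 29.7° with length 15.5, so D = (13.464, 7.6796). KD is perpendicular to DS, so DS runs at -60.300°; with |DS| = 19.6, S = (23.175, -9.3456). ∠DSR = 88.0° gives SR at -152.30° from the x-axis; with |SR| = 15.1, R = (9.8053, -16.365). ∠SRW = 89.2° gives RW at 116.90° from the x-axis; with |RW| = 28.3, W = (-2.9986, 8.8732). ∠RWA = 36.7° gives WA at -26.400° from the x-axis; with |WA| = 21.4, A = (16.170, -0.64201). WA ⟂ AP, so AP runs at -116.40°; with |AP| = 29.4, P = (3.0974, -26.976). ∠APQ = 63.1° gives PQ at 126.70° from the x-axis; with |PQ| = 8.9, Q = (-2.2215, -19.840). Then |SQ| = |Q − S| = 27.479.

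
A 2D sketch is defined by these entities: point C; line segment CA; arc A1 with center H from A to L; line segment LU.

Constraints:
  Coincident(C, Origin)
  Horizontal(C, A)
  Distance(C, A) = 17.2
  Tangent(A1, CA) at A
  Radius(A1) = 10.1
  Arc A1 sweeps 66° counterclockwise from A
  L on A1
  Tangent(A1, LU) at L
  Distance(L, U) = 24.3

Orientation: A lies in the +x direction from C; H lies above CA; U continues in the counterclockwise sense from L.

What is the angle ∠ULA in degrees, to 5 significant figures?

147.00°

C is at the origin; C and A share the same y with |CA| = 17.2 and A on the +x side, so A = (17.200, 0.0000). A1 meets CA tangentially, so HA is at right angles to CA, so H = A + (0, 10.1) = (17.200, 10.100). On A1, A sits at bearing -90° from H; a 66° counterclockwise sweep puts L at bearing -24°, so L = H + 10.1·(cos -24°, sin -24°) = (26.427, 5.9920). Since A1 is tangent to LU there, HL ⟂ LU, so LU runs along (−sin -24°, cos -24°); with |LU| = 24.3, U = (36.311, 28.191). Then cos ∠ULA = LU·LA / (|LU||LA|), giving 147.00°.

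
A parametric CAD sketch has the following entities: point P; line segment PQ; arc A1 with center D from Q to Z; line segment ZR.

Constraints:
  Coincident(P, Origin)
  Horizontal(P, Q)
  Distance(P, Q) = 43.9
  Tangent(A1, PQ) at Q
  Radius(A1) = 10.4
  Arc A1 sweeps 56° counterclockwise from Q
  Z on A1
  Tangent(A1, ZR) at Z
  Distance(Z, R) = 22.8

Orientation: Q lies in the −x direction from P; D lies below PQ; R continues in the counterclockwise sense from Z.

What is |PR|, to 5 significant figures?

69.369

P is at the origin; P and Q share the same y with |PQ| = 43.9 and Q on the −x side, so Q = (-43.900, 0.0000). Tangency of A1 to PQ means the radius DQ is perpendicular to PQ, so D = Q + (0, -10.4) = (-43.900, -10.400). On A1, Q sits at bearing 90° from D; a 56° counterclockwise sweep puts Z at bearing 146°, so Z = D + 10.4·(cos 146°, sin 146°) = (-52.522, -4.5844). A1 meets ZR tangentially, so DZ is at right angles to ZR, so ZR runs along (−sin 146°, cos 146°); with |ZR| = 22.8, R = (-65.272, -23.486). Then |PR| = |R − P| = 69.369.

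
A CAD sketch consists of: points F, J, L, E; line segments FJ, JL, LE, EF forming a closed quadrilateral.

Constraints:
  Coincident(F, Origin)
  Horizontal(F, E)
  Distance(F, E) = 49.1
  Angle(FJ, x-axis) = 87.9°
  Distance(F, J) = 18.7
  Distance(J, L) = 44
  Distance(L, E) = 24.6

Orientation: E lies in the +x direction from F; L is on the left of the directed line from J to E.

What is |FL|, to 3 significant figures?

50.5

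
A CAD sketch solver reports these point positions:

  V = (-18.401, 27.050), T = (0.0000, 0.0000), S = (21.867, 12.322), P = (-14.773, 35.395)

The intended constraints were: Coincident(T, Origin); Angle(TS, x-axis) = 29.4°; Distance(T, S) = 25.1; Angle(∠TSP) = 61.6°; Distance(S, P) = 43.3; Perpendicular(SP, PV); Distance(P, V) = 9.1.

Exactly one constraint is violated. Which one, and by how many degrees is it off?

Perpendicular(SP, PV) — off by 8.70°.

T = (0.00, 0.00) ✓; TS at 29.40° ✓; |TS| = 25.10 ✓; ∠TSP = 61.60° ✓; |SP| = 43.30 ✓; ∠(SP, PV) = 98.70° ✗; |PV| = 9.100 ✓.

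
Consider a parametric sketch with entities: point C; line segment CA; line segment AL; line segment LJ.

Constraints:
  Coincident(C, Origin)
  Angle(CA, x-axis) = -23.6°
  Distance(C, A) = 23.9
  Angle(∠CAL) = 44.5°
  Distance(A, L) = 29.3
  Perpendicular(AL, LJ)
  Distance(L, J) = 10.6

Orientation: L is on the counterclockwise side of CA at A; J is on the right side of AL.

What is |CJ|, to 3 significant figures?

30.0

C is at the origin; CA runs at -23.6° with length 23.9, so A = 23.9·(cos -23.6°, sin -23.6°) = (21.9, -9.57). ∠CAL = 44.5°, so AL runs at -23.6° + (180° − 44.5°) = 112° from the x-axis; with |AL| = 29.3, L = A + 29.3·(cos 112°, sin 112°) = (11.0, 17.6). AL ⟂ LJ; with |LJ| = 10.6 on the right of AL, J = L + 10.6·(0.928, 0.373) = (20.8, 21.6). Then |CJ| = |J − C| = 30.0.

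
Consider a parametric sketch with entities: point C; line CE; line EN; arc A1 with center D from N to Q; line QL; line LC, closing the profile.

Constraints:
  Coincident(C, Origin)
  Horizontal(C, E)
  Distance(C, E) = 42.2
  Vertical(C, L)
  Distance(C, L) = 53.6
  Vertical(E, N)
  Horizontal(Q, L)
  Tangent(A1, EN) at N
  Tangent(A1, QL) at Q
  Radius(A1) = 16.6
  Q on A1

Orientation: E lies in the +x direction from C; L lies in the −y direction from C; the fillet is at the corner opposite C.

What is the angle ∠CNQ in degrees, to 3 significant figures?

86.2°

C is at the origin; CE is horizontal with |CE| = 42.2 and E on the +x side, so E = (42.2, 0.00). CL is vertical with |CL| = 53.6 and L on the −y side, so L = (0.00, -53.6). The virtual corner opposite C is at (42.2, -53.6). Since A1 is tangent to EN there, DN ⟂ EN and tangency of A1 to QL means the radius DQ is perpendicular to QL, with radius 16.6, so the center D sits 16.6 in from both sides at D = (25.6, -37.0). That places the tangent points at N = (42.2, -37.0) on EN and Q = (25.6, -53.6) on QL. Then cos ∠CNQ = NC·NQ / (|NC||NQ|), giving 86.2°.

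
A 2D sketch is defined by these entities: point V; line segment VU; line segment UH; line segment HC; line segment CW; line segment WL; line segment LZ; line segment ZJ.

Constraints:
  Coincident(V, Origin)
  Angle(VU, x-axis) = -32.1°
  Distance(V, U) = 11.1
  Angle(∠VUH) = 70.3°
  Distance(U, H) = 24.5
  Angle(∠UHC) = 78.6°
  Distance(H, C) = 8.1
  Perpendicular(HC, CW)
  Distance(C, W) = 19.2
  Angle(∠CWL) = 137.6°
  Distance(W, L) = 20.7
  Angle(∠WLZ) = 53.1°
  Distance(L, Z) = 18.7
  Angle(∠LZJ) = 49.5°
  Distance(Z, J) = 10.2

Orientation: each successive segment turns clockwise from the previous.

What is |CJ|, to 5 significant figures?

22.852

V is at the origin; VU runs at -32.1° with length 11.1, so U = (9.4031, -5.8985). ∠VUH = 70.3° gives UH at -141.80° from the x-axis; with |UH| = 24.5, H = (-9.8504, -21.050). ∠UHC = 78.6° gives HC at 116.80° from the x-axis; with |HC| = 8.1, C = (-13.503, -13.820). HC ⟂ CW, so CW runs at 26.800°; with |CW| = 19.2, W = (3.6351, -5.1627). ∠CWL = 137.6° gives WL at -15.600° from the x-axis; with |WL| = 20.7, L = (23.573, -10.729). ∠WLZ = 53.1° gives LZ at -142.50° from the x-axis; with |LZ| = 18.7, Z = (8.7369, -22.113). ∠LZJ = 49.5° gives ZJ at 87.000° from the x-axis; with |ZJ| = 10.2, J = (9.2707, -11.927). Then |CJ| = |J − C| = 22.852.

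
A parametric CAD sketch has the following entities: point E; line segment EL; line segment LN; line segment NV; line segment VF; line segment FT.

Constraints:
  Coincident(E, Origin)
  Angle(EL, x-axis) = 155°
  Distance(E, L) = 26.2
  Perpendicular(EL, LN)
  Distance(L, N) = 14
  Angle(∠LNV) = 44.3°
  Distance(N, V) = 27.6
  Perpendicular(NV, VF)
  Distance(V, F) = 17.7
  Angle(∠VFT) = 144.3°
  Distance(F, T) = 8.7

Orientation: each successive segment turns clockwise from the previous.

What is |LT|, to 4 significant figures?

19.52

E is at the origin; EL runs at 155.0° with length 26.2, so L = (-23.75, 11.07). EL ⟂ LN, so LN runs at 65.00°; with |LN| = 14.0, N = (-17.83, 23.76). ∠LNV = 44.3° gives NV at -70.70° from the x-axis; with |NV| = 27.6, V = (-8.706, -2.288). The perpendicularity gives VF at right angles to NV, so VF runs at -160.7°; with |VF| = 17.7, F = (-25.41, -8.138). ∠VFT = 144.3° gives FT at 163.6° from the x-axis; with |FT| = 8.7, T = (-33.76, -5.682). Then |LT| = |T − L| = 19.52.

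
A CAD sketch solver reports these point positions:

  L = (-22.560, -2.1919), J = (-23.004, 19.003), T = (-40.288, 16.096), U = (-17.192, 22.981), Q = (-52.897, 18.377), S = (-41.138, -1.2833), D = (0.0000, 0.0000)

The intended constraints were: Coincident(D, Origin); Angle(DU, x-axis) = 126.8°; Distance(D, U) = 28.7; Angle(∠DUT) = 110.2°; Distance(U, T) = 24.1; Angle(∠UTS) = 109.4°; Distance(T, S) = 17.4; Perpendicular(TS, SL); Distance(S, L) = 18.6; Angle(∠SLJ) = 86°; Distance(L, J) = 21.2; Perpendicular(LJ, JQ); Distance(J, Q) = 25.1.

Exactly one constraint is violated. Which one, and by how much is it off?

Distance(J, Q) = 25.1 — off by 4.80.

D = (0.00, 0.00) ✓; DU at 126.8° ✓; |DU| = 28.70 ✓; ∠DUT = 110.2° ✓; |UT| = 24.10 ✓; ∠UTS = 109.4° ✓; |TS| = 17.40 ✓; ∠(TS, SL) = 90.00° ✓; |SL| = 18.60 ✓; ∠SLJ = 86.00° ✓; |LJ| = 21.20 ✓; ∠(LJ, JQ) = 90.00° ✓; |JQ| = 29.90 ✗.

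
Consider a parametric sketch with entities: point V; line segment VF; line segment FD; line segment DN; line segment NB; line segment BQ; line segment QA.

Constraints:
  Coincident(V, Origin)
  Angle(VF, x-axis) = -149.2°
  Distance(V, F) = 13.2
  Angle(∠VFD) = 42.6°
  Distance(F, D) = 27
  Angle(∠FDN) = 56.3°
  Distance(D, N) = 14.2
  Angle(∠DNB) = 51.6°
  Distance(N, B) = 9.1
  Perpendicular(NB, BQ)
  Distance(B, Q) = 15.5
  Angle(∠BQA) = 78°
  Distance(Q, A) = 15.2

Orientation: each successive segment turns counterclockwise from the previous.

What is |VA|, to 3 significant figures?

23.4

NB ⟂ BQ, so BQ runs at -29.7°; with |BQ| = 15.5, Q = (18.7, -14.7). ∠BQA = 78.0° gives QA at 72.3° from the x-axis; with |QA| = 15.2, A = (23.4, -0.209). Then |VA| = |A − V| = 23.4.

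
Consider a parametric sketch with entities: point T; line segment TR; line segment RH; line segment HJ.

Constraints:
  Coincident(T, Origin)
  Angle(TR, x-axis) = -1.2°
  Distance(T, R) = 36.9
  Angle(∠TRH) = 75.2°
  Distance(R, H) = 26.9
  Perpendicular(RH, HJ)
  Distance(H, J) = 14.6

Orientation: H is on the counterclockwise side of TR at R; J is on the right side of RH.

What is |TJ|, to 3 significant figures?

53.2

T is at the origin; TR runs at -1.2° with length 36.9, so R = 36.9·(cos -1.2°, sin -1.2°) = (36.9, -0.773). ∠TRH = 75.2°, so RH runs at -1.2° + (180° − 75.2°) = 104° from the x-axis; with |RH| = 26.9, H = R + 26.9·(cos 104°, sin 104°) = (30.6, 25.4). RH ⟂ HJ; with |HJ| = 14.6 on the right of RH, J = H + 14.6·(0.972, 0.235) = (44.8, 28.8). Then |TJ| = |J − T| = 53.2.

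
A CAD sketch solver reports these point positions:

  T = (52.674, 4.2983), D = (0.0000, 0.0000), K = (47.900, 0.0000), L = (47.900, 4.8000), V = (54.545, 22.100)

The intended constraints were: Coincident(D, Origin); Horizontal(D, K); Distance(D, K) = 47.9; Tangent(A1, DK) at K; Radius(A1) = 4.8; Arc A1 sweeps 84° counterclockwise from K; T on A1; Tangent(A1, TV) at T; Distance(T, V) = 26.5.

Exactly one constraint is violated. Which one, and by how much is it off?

Distance(T, V) = 26.5 — off by 8.60.

D = (0.00, 0.00) ✓; D.y = 0.00, K.y = 0.00 ✓; |DK| = 47.90 ✓; ∠(LK, KD) = 90.00° ✓; |LK| = 4.800 ✓; bearing(L→T) − bearing(L→K) = 84.00° ✓; |LT| = 4.800 ✓; ∠(LT, TV) = 90.00° ✓; |TV| = 17.90 ✗.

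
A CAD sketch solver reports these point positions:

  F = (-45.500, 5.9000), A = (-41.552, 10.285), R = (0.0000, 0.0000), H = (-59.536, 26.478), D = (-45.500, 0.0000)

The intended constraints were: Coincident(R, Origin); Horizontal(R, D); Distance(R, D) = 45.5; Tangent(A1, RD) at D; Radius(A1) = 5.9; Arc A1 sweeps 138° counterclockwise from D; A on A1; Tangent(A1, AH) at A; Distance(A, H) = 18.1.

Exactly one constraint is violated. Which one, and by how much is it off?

Distance(A, H) = 18.1 — off by 6.10.

R = (0.00, 0.00) ✓; R.y = 0.00, D.y = 0.00 ✓; |RD| = 45.50 ✓; ∠(FD, DR) = 90.00° ✓; |FD| = 5.900 ✓; bearing(F→A) − bearing(F→D) = 138.0° ✓; |FA| = 5.900 ✓; ∠(FA, AH) = 90.00° ✓; |AH| = 24.20 ✗.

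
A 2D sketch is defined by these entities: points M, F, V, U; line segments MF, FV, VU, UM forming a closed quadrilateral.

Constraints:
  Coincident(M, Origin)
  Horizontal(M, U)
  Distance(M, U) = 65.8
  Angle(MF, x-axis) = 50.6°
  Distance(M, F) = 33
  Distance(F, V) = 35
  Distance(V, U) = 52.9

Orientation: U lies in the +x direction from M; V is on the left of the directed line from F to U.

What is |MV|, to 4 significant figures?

67.84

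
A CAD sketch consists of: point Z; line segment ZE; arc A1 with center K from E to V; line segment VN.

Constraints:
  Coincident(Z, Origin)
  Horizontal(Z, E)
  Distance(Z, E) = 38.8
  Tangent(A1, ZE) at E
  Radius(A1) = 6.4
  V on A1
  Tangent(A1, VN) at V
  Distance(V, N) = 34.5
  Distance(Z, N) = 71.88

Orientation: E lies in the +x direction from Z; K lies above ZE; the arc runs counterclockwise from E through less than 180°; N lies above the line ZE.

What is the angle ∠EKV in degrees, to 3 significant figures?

49.9°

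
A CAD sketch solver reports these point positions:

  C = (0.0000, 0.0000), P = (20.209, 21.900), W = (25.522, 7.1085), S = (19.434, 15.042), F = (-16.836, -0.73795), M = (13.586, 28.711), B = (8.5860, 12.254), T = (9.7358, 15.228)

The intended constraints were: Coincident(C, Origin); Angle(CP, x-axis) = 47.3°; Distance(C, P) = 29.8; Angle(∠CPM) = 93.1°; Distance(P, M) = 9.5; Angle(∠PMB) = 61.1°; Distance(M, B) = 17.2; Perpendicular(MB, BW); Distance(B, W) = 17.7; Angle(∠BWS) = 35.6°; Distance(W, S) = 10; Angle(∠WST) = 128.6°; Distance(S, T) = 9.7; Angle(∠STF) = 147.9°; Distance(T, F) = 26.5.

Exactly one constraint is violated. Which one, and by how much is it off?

Distance(T, F) = 26.5 — off by 4.50.

C = (0.00, 0.00) ✓; CP at 47.30° ✓; |CP| = 29.80 ✓; ∠CPM = 93.10° ✓; |PM| = 9.500 ✓; ∠PMB = 61.10° ✓; |MB| = 17.20 ✓; ∠(MB, BW) = 90.00° ✓; |BW| = 17.70 ✓; ∠BWS = 35.60° ✓; |WS| = 10.00 ✓; ∠WST = 128.6° ✓; |ST| = 9.700 ✓; ∠STF = 147.9° ✓; |TF| = 31.00 ✗.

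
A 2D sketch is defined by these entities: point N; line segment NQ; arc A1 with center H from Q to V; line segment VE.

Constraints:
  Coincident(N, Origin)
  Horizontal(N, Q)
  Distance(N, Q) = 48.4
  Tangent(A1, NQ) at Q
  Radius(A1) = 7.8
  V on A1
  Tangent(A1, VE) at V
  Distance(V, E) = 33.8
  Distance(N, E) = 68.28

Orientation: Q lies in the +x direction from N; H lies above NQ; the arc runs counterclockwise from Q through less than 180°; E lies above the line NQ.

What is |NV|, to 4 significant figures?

56.80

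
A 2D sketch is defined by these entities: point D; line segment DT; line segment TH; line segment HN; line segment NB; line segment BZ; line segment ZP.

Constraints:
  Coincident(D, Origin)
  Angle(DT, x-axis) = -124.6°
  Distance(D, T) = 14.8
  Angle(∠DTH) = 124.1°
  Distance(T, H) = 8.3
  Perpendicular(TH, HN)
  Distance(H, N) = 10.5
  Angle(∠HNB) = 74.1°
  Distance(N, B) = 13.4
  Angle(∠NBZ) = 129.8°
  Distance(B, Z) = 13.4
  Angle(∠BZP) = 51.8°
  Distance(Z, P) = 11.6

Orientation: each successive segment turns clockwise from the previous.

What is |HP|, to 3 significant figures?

7.52

D is at the origin; DT runs at -124.6° with length 14.8, so T = (-8.40, -12.2). ∠DTH = 124.1° gives TH at 180° from the x-axis; with |TH| = 8.3, H = (-16.7, -12.1). TH is perpendicular to HN, so HN runs at 89.5°; with |HN| = 10.5, N = (-16.6, -1.61). ∠HNB = 74.1° gives NB at -16.4° from the x-axis; with |NB| = 13.4, B = (-3.76, -5.39). ∠NBZ = 129.8° gives BZ at -66.6° from the x-axis; with |BZ| = 13.4, Z = (1.56, -17.7). ∠BZP = 51.8° gives ZP at 165° from the x-axis; with |ZP| = 11.6, P = (-9.65, -14.7). Then |HP| = |P − H| = 7.52.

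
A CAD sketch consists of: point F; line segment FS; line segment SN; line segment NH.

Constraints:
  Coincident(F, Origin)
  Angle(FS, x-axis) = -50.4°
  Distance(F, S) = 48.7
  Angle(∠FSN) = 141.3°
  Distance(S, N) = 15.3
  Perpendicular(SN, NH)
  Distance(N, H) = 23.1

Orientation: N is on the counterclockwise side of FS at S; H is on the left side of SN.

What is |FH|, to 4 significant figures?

53.81

∠FSN = 141.3°, so SN runs at -50.4° + (180° − 141.3°) = -11.70° from the x-axis; with |SN| = 15.3, N = S + 15.3·(cos -11.70°, sin -11.70°) = (46.02, -40.63). SN is perpendicular to NH; with |NH| = 23.1 on the left of SN, H = N + 23.1·(0.2028, 0.9792) = (50.71, -18.01). Then |FH| = |H − F| = 53.81.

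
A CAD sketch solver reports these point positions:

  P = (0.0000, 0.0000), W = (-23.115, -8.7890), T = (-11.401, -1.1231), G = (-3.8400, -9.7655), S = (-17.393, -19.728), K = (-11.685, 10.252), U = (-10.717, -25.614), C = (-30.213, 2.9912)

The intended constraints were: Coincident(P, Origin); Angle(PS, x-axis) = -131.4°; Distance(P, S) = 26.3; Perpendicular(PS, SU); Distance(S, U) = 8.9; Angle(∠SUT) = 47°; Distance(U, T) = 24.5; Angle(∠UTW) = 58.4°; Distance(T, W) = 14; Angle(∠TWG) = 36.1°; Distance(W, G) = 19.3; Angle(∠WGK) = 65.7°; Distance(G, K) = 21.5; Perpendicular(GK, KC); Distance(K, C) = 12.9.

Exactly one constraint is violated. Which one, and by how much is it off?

Distance(K, C) = 12.9 — off by 7.00.

P = (0.00, 0.00) ✓; PS at -131.4° ✓; |PS| = 26.30 ✓; ∠(PS, SU) = 90.00° ✓; |SU| = 8.900 ✓; ∠SUT = 47.00° ✓; |UT| = 24.50 ✓; ∠UTW = 58.40° ✓; |TW| = 14.00 ✓; ∠TWG = 36.10° ✓; |WG| = 19.30 ✓; ∠WGK = 65.70° ✓; |GK| = 21.50 ✓; ∠(GK, KC) = 90.00° ✓; |KC| = 19.90 ✗.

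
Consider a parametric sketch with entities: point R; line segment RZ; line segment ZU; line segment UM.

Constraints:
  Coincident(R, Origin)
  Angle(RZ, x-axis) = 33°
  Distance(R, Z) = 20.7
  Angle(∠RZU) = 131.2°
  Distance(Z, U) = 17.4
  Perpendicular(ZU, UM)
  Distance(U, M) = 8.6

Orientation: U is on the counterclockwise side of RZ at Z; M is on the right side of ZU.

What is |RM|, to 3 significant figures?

39.3

R is at the origin; RZ runs at 33.0° with length 20.7, so Z = 20.7·(cos 33.0°, sin 33.0°) = (17.4, 11.3). ∠RZU = 131.2°, so ZU runs at 33.0° + (180° − 131.2°) = 81.8° from the x-axis; with |ZU| = 17.4, U = Z + 17.4·(cos 81.8°, sin 81.8°) = (19.8, 28.5). ZU ⟂ UM; with |UM| = 8.6 on the right of ZU, M = U + 8.6·(0.990, -0.143) = (28.4, 27.3). Then |RM| = |M − R| = 39.3.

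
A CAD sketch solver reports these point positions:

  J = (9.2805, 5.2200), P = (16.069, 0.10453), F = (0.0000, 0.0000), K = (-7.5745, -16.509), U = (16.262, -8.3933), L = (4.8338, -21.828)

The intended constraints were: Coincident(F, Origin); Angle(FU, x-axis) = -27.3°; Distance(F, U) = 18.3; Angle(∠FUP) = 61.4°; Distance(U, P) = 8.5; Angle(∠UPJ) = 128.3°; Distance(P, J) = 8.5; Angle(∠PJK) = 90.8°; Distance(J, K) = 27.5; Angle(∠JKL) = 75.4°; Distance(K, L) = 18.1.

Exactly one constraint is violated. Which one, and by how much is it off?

Distance(K, L) = 18.1 — off by 4.60.

F = (0.00, 0.00) ✓; FU at -27.30° ✓; |FU| = 18.30 ✓; ∠FUP = 61.40° ✓; |UP| = 8.500 ✓; ∠UPJ = 128.3° ✓; |PJ| = 8.500 ✓; ∠PJK = 90.80° ✓; |JK| = 27.50 ✓; ∠JKL = 75.40° ✓; |KL| = 13.50 ✗.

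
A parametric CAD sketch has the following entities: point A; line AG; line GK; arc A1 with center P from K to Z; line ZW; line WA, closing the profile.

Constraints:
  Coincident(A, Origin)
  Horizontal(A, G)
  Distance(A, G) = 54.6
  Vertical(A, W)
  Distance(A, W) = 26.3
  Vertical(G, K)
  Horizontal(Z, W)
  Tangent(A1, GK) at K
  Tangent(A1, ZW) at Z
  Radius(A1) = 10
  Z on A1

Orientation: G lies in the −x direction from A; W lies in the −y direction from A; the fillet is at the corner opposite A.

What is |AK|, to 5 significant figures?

56.981

A is at the origin; AG is horizontal with |AG| = 54.6 and G on the −x side, so G = (-54.600, 0.0000). AW is vertical with |AW| = 26.3 and W on the −y side, so W = (0.0000, -26.300). The virtual corner opposite A is at (-54.600, -26.300). Tangency of A1 to GK means the radius PK is perpendicular to GK and since A1 is tangent to ZW there, PZ ⟂ ZW, with radius 10.0, so the center P sits 10.0 in from both sides at P = (-44.600, -16.300). That places the tangent points at K = (-54.600, -16.300) on GK and Z = (-44.600, -26.300) on ZW. Then |AK| = |K − A| = 56.981.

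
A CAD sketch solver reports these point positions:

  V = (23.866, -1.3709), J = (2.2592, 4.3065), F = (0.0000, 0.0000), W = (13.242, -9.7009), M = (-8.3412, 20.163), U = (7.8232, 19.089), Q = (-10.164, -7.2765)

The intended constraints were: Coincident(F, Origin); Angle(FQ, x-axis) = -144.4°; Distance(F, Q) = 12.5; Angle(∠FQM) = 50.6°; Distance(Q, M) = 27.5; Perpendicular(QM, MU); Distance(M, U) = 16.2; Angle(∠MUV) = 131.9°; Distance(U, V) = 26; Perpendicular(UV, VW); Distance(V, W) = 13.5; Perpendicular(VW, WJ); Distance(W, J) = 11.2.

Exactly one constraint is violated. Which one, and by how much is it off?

Distance(W, J) = 11.2 — off by 6.60.

F = (0.00, 0.00) ✓; FQ at -144.4° ✓; |FQ| = 12.50 ✓; ∠FQM = 50.60° ✓; |QM| = 27.50 ✓; ∠(QM, MU) = 90.00° ✓; |MU| = 16.20 ✓; ∠MUV = 131.9° ✓; |UV| = 26.00 ✓; ∠(UV, VW) = 90.00° ✓; |VW| = 13.50 ✓; ∠(VW, WJ) = 90.00° ✓; |WJ| = 17.80 ✗.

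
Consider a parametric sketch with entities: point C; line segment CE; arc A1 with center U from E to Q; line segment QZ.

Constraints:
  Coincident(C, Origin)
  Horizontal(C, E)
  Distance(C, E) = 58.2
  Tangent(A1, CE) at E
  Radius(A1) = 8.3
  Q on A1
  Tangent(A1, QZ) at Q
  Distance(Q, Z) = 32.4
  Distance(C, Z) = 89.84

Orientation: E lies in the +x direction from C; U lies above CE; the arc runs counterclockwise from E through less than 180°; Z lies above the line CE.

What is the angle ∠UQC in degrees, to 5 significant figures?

42.880°

Checks: |UQ| = 8.300 ✓; ∠(UQ, QZ) = 90.00° ✓; |QZ| = 32.40 ✓; |CZ| = 89.84 ✓.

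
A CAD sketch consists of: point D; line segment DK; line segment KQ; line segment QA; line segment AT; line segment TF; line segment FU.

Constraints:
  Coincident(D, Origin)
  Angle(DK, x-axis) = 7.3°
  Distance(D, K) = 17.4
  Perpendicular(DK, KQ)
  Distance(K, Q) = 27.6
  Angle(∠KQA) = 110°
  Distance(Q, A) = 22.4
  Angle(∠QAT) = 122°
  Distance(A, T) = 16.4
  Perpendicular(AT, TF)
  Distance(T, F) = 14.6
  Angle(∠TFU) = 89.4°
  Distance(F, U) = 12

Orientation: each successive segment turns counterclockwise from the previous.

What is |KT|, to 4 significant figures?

42.28

∠KQA = 110.0° gives QA at 167.3° from the x-axis; with |QA| = 22.4, A = (-8.100, 34.51). ∠QAT = 122.0° gives AT at -134.7° from the x-axis; with |AT| = 16.4, T = (-19.64, 22.85). Then |KT| = |T − K| = 42.28.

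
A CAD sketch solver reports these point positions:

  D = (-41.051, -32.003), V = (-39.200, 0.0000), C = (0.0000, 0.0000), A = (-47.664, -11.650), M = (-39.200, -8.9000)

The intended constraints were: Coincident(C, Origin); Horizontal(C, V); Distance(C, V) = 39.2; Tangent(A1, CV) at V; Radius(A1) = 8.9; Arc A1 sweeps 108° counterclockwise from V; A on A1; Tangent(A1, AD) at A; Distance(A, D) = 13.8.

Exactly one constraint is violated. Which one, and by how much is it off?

Distance(A, D) = 13.8 — off by 7.60.

C = (0.00, 0.00) ✓; C.y = 0.00, V.y = 0.00 ✓; |CV| = 39.20 ✓; ∠(MV, VC) = 90.00° ✓; |MV| = 8.900 ✓; bearing(M→A) − bearing(M→V) = 108.0° ✓; |MA| = 8.900 ✓; ∠(MA, AD) = 90.00° ✓; |AD| = 21.40 ✗.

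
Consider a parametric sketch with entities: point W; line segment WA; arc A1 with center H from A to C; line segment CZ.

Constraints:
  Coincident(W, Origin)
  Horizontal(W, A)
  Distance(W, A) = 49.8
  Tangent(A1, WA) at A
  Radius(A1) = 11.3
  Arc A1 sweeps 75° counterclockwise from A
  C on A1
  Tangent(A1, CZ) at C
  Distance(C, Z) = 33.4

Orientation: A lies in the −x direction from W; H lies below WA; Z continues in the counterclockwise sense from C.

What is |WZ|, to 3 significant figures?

80.4

On A1, A sits at bearing 90° from H; a 75° counterclockwise sweep puts C at bearing 165°, so C = H + 11.3·(cos 165°, sin 165°) = (-60.7, -8.38). Tangency of A1 to CZ means the radius HC is perpendicular to CZ, so CZ runs along (−sin 165°, cos 165°); with |CZ| = 33.4, Z = (-69.4, -40.6). Then |WZ| = |Z − W| = 80.4.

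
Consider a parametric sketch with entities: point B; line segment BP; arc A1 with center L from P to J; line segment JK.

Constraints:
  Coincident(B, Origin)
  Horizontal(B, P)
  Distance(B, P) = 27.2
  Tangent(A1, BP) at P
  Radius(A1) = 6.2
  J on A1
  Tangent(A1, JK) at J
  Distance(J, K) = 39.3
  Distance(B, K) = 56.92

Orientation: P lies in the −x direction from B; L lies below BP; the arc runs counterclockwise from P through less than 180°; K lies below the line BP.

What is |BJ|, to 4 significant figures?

33.94

Checks: |LJ| = 6.200 ✓; ∠(LJ, JK) = 90.00° ✓; |JK| = 39.30 ✓; |BK| = 56.92 ✓.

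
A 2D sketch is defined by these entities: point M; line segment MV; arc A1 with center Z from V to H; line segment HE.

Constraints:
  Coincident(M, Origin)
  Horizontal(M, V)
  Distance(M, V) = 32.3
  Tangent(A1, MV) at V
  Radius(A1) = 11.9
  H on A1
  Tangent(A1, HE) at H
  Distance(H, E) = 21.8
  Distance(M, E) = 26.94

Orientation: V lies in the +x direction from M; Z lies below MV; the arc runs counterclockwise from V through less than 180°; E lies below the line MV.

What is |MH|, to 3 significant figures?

22.8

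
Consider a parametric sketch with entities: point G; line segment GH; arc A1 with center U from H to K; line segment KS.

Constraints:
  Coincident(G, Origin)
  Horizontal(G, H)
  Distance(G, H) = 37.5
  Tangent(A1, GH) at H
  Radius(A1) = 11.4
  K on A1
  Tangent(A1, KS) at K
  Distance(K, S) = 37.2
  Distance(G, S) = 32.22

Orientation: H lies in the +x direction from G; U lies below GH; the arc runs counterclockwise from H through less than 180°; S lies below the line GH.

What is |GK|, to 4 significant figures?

29.18

G is at the origin; G and H share the same y with |GH| = 37.5 and H on the +x side, so H = (37.50, 0.000). The tangent condition forces UH to be normal to GH, so U = H + (0, -11.4) = (37.50, -11.40). Since UK ⟂ KS (tangency), |US| = √(11.4² + 37.2²) = 38.91 regardless of where K sits on A1. So S lies on both circle(G, 32.22) and circle(U, 38.91); the below-GH intersection is S = (4.439, -31.91). K is the foot of the tangent from S: K = (28.92, -3.899).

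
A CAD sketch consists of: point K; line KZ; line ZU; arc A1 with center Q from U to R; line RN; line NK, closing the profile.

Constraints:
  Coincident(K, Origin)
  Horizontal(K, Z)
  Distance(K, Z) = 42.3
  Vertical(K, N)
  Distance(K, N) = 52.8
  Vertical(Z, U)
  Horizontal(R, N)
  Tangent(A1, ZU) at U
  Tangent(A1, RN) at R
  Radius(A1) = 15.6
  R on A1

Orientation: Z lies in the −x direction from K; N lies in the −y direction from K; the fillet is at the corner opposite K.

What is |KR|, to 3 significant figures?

59.2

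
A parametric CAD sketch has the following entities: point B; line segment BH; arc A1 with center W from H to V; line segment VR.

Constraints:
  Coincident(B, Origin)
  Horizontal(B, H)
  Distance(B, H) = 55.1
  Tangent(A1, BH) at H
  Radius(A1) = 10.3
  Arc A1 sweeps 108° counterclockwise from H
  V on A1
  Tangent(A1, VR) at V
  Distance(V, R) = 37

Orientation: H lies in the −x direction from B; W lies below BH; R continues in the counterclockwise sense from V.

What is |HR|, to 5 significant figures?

48.700

On A1, H sits at bearing 90° from W; a 108° counterclockwise sweep puts V at bearing 198°, so V = W + 10.3·(cos 198°, sin 198°) = (-64.896, -13.483). The tangent condition forces WV to be normal to VR, so VR runs along (−sin 198°, cos 198°); with |VR| = 37.0, R = (-53.462, -48.672). Then |HR| = |R − H| = 48.700.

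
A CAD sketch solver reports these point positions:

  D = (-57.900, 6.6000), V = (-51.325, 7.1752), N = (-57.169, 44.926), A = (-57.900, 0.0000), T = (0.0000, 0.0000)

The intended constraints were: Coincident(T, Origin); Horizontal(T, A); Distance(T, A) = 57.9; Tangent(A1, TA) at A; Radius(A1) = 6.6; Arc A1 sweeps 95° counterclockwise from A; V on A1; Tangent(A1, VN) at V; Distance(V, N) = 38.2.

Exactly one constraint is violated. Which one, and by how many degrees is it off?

Tangent(A1, VN) at V — off by 3.80°.

T = (0.00, 0.00) ✓; T.y = 0.00, A.y = 0.00 ✓; |TA| = 57.90 ✓; ∠(DA, AT) = 90.00° ✓; |DA| = 6.600 ✓; bearing(D→V) − bearing(D→A) = 95.00° ✓; |DV| = 6.600 ✓; ∠(DV, VN) = 86.20° ✗; |VN| = 38.20 ✓.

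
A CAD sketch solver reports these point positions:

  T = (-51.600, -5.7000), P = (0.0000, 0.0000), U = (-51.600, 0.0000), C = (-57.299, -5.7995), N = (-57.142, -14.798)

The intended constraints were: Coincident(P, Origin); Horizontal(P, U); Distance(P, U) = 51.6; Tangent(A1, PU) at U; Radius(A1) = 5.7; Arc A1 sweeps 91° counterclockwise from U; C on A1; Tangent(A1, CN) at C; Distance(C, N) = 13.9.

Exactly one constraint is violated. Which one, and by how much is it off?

Distance(C, N) = 13.9 — off by 4.90.

P = (0.00, 0.00) ✓; P.y = 0.00, U.y = 0.00 ✓; |PU| = 51.60 ✓; ∠(TU, UP) = 90.00° ✓; |TU| = 5.700 ✓; bearing(T→C) − bearing(T→U) = 91.00° ✓; |TC| = 5.700 ✓; ∠(TC, CN) = 90.00° ✓; |CN| = 9.000 ✗.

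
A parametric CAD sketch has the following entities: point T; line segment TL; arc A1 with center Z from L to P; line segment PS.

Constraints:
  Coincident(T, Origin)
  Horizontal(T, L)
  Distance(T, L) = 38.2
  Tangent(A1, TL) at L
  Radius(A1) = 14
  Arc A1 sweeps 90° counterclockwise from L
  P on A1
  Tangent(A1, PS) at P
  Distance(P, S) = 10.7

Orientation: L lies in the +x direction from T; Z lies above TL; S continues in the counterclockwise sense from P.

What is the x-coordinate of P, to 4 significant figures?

52.20

Since A1 is tangent to TL there, ZL ⟂ TL, so Z = L + (0, 14) = (38.20, 14.00). On A1, L sits at bearing -90° from Z; a 90° counterclockwise sweep puts P at bearing 0°, so P = Z + 14.0·(cos 0°, sin 0°) = (52.20, 14.00). So P.x = 52.20.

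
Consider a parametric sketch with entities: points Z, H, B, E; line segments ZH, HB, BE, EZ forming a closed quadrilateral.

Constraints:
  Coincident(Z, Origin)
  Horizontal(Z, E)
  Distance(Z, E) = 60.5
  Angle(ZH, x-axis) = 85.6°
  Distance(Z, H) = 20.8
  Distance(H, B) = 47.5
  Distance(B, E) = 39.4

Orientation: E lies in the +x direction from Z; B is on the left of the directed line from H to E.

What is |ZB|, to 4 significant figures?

59.13

Checks: |HB| = 47.50 ✓; |BE| = 39.40 ✓.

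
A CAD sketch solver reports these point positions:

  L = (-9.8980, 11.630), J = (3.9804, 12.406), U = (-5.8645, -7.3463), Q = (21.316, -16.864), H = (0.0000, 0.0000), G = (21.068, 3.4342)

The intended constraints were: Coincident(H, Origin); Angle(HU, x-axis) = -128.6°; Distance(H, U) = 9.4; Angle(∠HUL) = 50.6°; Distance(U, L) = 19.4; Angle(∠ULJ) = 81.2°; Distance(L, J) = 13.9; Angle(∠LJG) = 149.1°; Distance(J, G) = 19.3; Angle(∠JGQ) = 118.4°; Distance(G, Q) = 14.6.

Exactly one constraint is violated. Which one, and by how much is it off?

Distance(G, Q) = 14.6 — off by 5.70.

H = (0.00, 0.00) ✓; HU at -128.6° ✓; |HU| = 9.400 ✓; ∠HUL = 50.60° ✓; |UL| = 19.40 ✓; ∠ULJ = 81.20° ✓; |LJ| = 13.90 ✓; ∠LJG = 149.1° ✓; |JG| = 19.30 ✓; ∠JGQ = 118.4° ✓; |GQ| = 20.30 ✗.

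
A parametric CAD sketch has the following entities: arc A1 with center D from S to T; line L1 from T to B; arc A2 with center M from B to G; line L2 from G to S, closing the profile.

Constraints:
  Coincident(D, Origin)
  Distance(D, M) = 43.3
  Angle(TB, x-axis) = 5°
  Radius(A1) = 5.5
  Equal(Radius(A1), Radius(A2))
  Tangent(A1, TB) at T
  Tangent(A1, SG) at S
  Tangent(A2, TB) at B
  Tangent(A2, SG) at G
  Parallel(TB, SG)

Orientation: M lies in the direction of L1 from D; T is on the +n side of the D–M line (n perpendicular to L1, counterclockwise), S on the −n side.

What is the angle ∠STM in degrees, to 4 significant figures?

82.76°

The slot axis is L1's direction at 5.0°, so u = (cos 5.0°, sin 5.0°) = (0.9962, 0.08716) and n = (−sin 5.0°, cos 5.0°) = (-0.08716, 0.9962). D is at the origin and M lies 43.3 along u from D, so M = 43.3·u = (43.14, 3.774). Tangency of A1 to both parallel lines with radius 5.5 puts T and S at D ± 5.5·n: T = (-0.4794, 5.479), S = (0.4794, -5.479). Then cos ∠STM = TS·TM / (|TS||TM|), giving 82.76°.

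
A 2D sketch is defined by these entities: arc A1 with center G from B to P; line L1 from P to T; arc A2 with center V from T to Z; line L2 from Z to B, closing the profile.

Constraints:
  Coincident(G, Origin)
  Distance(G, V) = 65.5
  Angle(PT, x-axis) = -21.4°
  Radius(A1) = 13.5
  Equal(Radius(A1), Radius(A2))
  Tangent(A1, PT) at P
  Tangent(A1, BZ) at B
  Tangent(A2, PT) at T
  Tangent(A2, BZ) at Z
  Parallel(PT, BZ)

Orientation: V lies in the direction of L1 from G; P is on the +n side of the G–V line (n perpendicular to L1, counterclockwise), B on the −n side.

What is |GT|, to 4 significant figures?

66.88

The slot axis is L1's direction at -21.4°, so u = (cos -21.4°, sin -21.4°) = (0.9311, -0.3649) and n = (−sin -21.4°, cos -21.4°) = (0.3649, 0.9311). G is at the origin and V lies 65.5 along u from G, so V = 65.5·u = (60.98, -23.90). Tangency of A1 to both parallel lines with radius 13.5 puts P and B at G ± 13.5·n: P = (4.926, 12.57), B = (-4.926, -12.57). Equal radii place T and Z the same way about V: T = V + 13.5·n = (65.91, -11.33), Z = V − 13.5·n = (56.06, -36.47). Then |GT| = |T − G| = 66.88.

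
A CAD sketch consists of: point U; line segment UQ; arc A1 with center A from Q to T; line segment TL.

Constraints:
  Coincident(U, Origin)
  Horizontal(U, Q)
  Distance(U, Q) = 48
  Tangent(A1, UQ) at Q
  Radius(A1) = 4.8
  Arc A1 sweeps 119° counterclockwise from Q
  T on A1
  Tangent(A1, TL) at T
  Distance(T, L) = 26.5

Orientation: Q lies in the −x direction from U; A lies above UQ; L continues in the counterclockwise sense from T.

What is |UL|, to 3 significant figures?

64.2

U is at the origin; UQ is horizontal with |UQ| = 48.0 and Q on the −x side, so Q = (-48.0, 0.00). A1 meets UQ tangentially, so AQ is at right angles to UQ, so A = Q + (0, 4.8) = (-48.0, 4.80). On A1, Q sits at bearing -90° from A; a 119° counterclockwise sweep puts T at bearing 29°, so T = A + 4.8·(cos 29°, sin 29°) = (-43.8, 7.13). A1 meets TL tangentially, so AT is at right angles to TL, so TL runs along (−sin 29°, cos 29°); with |TL| = 26.5, L = (-56.6, 30.3). Then |UL| = |L − U| = 64.2.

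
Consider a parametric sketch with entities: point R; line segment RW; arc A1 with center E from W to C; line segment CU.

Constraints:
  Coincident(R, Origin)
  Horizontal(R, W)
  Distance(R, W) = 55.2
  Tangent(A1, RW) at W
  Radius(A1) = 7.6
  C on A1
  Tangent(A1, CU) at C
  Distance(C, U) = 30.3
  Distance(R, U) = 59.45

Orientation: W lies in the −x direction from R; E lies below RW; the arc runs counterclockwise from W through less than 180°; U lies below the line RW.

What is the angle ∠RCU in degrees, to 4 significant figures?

69.61°

Checks: R = (0.00, 0.00) ✓; |EC| = 7.600 ✓; ∠(EC, CU) = 90.00° ✓; |CU| = 30.30 ✓; |RU| = 59.45 ✓.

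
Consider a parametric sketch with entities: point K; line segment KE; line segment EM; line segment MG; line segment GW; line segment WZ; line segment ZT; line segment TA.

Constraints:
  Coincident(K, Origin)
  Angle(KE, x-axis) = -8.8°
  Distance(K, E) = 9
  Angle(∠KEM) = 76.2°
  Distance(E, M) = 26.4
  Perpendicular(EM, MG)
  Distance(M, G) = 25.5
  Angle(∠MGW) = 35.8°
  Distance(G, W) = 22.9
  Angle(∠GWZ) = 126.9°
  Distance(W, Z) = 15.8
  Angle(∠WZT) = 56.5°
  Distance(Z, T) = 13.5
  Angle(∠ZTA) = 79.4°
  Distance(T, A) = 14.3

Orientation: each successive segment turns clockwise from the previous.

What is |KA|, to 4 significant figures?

11.54

K is at the origin; KE runs at -8.8° with length 9.0, so E = (8.894, -1.377). ∠KEM = 76.2° gives EM at -112.6° from the x-axis; with |EM| = 26.4, M = (-1.251, -25.75). The perpendicularity gives MG at right angles to EM, so MG runs at 157.4°; with |MG| = 25.5, G = (-24.79, -15.95). ∠MGW = 35.8° gives GW at 13.20° from the x-axis; with |GW| = 22.9, W = (-2.498, -10.72). ∠GWZ = 126.9° gives WZ at -39.90° from the x-axis; with |WZ| = 15.8, Z = (9.623, -20.86). ∠WZT = 56.5° gives ZT at -163.4° from the x-axis; with |ZT| = 13.5, T = (-3.314, -24.71). ∠ZTA = 79.4° gives TA at 96.00° from the x-axis; with |TA| = 14.3, A = (-4.809, -10.49). Then |KA| = |A − K| = 11.54.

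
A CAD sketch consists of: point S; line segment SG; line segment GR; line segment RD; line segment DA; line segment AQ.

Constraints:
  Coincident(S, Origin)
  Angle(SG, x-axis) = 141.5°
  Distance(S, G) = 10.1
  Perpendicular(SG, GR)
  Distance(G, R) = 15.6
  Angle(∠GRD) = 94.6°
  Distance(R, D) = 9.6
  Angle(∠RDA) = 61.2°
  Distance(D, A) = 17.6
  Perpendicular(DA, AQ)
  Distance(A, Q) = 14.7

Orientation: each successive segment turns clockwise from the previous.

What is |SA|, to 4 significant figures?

7.752

S is at the origin; SG runs at 141.5° with length 10.1, so G = (-7.904, 6.287). SG is perpendicular to GR, so GR runs at 51.50°; with |GR| = 15.6, R = (1.807, 18.50). ∠GRD = 94.6° gives RD at -33.90° from the x-axis; with |RD| = 9.6, D = (9.775, 13.14). ∠RDA = 61.2° gives DA at -152.7° from the x-axis; with |DA| = 17.6, A = (-5.865, 5.069). Then |SA| = |A − S| = 7.752.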